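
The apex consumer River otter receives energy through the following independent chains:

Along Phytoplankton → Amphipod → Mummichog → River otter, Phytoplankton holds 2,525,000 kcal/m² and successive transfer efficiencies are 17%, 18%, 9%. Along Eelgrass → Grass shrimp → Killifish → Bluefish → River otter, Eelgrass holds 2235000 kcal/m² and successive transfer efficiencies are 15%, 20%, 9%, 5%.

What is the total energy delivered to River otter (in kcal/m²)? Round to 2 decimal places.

Via Phytoplankton: 2525000 × 0.17 × 0.18 × 0.09 = 6953.85 kcal/m²
Via Eelgrass: 2235000 × 0.15 × 0.2 × 0.09 × 0.05 = 301.725 kcal/m²
Total at River otter: 6953.85 + 301.725 = 7255.575 kcal/m²

7255.58 kcal/m²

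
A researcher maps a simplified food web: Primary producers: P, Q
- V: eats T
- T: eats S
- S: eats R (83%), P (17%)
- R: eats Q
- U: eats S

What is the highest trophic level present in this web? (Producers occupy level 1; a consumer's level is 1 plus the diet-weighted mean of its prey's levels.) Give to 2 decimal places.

R: 1 + 1 = 2
S: 1 + (0.83×2 + 0.17×1) = 2.83
T: 1 + 2.83 = 3.83
U: 1 + 2.83 = 3.83
V: 1 + 3.83 = 4.83

4.83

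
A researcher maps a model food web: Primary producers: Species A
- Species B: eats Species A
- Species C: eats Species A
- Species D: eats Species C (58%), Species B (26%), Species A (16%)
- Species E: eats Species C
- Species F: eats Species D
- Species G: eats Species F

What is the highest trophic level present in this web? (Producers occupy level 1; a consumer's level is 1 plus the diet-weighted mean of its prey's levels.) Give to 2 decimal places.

Species B: 1 + 1 = 2
Species C: 1 + 1 = 2
Species D: 1 + (0.58×2 + 0.26×2 + 0.16×1) = 2.84
Species E: 1 + 2 = 3
Species F: 1 + 2.84 = 3.84
Species G: 1 + 3.84 = 4.84

4.84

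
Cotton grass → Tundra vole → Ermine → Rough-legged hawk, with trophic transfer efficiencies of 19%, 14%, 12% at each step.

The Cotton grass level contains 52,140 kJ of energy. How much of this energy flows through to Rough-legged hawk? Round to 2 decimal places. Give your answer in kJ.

Tundra vole: 52140 × 0.19 = 9906.6 kJ
Ermine: 9906.6 × 0.14 = 1386.924 kJ
Rough-legged hawk: 1386.924 × 0.12 = 166.43088 kJ

166.43 kJ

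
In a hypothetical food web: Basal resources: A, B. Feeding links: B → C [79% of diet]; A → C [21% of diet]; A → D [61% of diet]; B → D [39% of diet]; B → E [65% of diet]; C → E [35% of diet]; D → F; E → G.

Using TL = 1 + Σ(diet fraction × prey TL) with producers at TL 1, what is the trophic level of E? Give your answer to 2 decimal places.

2.35

C: 1 + (0.79×1 + 0.21×1) = 2
D: 1 + (0.61×1 + 0.39×1) = 2
E: 1 + (0.65×1 + 0.35×2) = 2.35
F: 1 + 2 = 3
G: 1 + 2.35 = 3.35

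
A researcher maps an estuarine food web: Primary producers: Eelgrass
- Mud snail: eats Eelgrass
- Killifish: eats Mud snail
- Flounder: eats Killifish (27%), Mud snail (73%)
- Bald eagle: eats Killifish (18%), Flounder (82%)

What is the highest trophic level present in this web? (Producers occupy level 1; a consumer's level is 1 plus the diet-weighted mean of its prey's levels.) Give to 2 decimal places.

Mud snail: 1 + 1 = 2
Killifish: 1 + 2 = 3
Flounder: 1 + (0.27×3 + 0.73×2) = 3.27
Bald eagle: 1 + (0.18×3 + 0.82×3.27) = 4.2214

4.22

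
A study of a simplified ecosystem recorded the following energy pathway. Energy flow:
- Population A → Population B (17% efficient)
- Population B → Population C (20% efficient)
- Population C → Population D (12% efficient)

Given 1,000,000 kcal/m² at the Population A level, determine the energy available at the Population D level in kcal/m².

Population B: 1000000 × 0.17 = 170000 kcal/m²
Population C: 170000 × 0.2 = 34000 kcal/m²
Population D: 34000 × 0.12 = 4080 kcal/m²

4080 kcal/m²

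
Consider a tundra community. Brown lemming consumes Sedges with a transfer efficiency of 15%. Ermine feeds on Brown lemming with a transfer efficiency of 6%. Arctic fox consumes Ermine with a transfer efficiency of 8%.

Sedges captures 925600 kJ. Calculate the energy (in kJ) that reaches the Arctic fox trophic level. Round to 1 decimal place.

Brown lemming: 925600 × 0.15 = 138840 kJ
Ermine: 138840 × 0.06 = 8330.4 kJ
Arctic fox: 8330.4 × 0.08 = 666.432 kJ

666.4 kJ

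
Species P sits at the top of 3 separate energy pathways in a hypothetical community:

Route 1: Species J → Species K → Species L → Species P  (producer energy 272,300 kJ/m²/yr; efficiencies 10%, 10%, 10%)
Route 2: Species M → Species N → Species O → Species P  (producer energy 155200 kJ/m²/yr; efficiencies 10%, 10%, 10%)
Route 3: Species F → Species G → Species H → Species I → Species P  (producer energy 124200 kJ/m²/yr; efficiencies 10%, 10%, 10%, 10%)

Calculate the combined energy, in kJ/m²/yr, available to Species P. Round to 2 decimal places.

439.92 kJ/m²/yr

Route 1: 272300 × 0.1 × 0.1 × 0.1 = 272.3 kJ/m²/yr
Route 2: 155200 × 0.1 × 0.1 × 0.1 = 155.2 kJ/m²/yr
Route 3: 124200 × 0.1 × 0.1 × 0.1 × 0.1 = 12.42 kJ/m²/yr
Total at Species P: 272.3 + 155.2 + 12.42 = 439.92 kJ/m²/yr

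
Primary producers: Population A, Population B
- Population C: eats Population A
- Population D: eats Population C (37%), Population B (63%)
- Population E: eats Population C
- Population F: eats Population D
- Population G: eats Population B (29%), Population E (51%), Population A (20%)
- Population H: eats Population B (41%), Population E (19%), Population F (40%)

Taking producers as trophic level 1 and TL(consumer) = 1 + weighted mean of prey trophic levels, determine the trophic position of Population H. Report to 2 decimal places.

Population C: 1 + 1 = 2
Population D: 1 + (0.37×2 + 0.63×1) = 2.37
Population E: 1 + 2 = 3
Population F: 1 + 2.37 = 3.37
Population G: 1 + (0.29×1 + 0.51×3 + 0.2×1) = 3.02
Population H: 1 + (0.41×1 + 0.19×3 + 0.4×3.37) = 3.328

3.33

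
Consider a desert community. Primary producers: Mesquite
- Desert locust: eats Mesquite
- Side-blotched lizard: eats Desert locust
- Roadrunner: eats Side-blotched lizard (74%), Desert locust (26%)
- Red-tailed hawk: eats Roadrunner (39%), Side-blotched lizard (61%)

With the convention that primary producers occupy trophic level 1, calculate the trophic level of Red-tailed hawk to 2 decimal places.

Desert locust: 1 + 1 = 2
Side-blotched lizard: 1 + 2 = 3
Roadrunner: 1 + (0.74×3 + 0.26×2) = 3.74
Red-tailed hawk: 1 + (0.39×3.74 + 0.61×3) = 4.2886

4.29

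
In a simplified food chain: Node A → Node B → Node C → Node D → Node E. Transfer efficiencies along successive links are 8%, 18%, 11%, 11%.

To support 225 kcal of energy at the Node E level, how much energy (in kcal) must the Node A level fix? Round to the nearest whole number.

1291322 kcal

Cumulative transfer efficiency: 0.08 × 0.18 × 0.11 × 0.11 = 0.00017424
Node A energy = 225 / 0.00017424 = 1291322 kcal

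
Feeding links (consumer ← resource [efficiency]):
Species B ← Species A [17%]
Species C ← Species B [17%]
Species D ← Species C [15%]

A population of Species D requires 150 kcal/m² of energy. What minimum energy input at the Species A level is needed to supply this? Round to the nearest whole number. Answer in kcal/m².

Cumulative transfer efficiency: 0.17 × 0.17 × 0.15 = 0.004335
Species A energy = 150 / 0.004335 = 34602 kcal/m²

34602 kcal/m²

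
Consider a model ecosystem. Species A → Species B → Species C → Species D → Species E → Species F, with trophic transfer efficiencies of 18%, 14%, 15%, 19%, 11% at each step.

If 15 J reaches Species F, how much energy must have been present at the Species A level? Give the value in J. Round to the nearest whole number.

Cumulative transfer efficiency: 0.18 × 0.14 × 0.15 × 0.19 × 0.11 = 0.000079002
Species A energy = 15 / 0.000079002 = 189869 J

189869 J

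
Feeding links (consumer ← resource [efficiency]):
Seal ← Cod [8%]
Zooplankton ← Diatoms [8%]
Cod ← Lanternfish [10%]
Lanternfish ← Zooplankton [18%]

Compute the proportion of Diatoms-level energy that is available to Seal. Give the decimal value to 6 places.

Product of link efficiencies: 0.08 × 0.18 × 0.1 × 0.08 = 0.0001152

0.000115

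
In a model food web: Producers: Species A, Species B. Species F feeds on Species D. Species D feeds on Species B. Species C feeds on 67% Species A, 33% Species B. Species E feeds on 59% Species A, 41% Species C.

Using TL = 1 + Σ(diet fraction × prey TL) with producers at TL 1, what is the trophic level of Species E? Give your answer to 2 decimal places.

Species C: 1 + (0.67×1 + 0.33×1) = 2
Species D: 1 + 1 = 2
Species E: 1 + (0.59×1 + 0.41×2) = 2.41
Species F: 1 + 2 = 3

2.41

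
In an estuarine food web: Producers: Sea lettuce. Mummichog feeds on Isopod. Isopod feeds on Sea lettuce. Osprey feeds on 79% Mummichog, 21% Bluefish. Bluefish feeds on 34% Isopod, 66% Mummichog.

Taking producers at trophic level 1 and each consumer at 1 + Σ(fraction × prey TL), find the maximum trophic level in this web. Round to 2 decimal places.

4.14

Isopod: 1 + 1 = 2
Mummichog: 1 + 2 = 3
Bluefish: 1 + (0.34×2 + 0.66×3) = 3.66
Osprey: 1 + (0.79×3 + 0.21×3.66) = 4.1386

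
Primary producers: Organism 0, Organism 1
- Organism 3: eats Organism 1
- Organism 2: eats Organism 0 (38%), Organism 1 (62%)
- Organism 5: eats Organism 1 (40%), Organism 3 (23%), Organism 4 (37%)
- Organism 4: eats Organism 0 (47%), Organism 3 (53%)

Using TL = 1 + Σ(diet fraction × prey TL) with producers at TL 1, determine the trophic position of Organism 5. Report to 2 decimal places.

Organism 2: 1 + (0.38×1 + 0.62×1) = 2
Organism 3: 1 + 1 = 2
Organism 4: 1 + (0.47×1 + 0.53×2) = 2.53
Organism 5: 1 + (0.4×1 + 0.23×2 + 0.37×2.53) = 2.7961

2.80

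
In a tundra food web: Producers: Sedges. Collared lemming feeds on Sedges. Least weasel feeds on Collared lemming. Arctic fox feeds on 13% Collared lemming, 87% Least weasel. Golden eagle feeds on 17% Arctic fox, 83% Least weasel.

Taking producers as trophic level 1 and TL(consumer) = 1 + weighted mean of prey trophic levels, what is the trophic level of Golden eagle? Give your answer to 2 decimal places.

4.15

Collared lemming: 1 + 1 = 2
Least weasel: 1 + 2 = 3
Arctic fox: 1 + (0.13×2 + 0.87×3) = 3.87
Golden eagle: 1 + (0.17×3.87 + 0.83×3) = 4.1479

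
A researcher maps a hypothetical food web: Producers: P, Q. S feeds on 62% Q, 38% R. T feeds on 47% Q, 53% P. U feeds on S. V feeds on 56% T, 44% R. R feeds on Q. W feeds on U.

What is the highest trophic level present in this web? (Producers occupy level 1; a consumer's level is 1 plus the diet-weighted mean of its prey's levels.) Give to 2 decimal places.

R: 1 + 1 = 2
S: 1 + (0.62×1 + 0.38×2) = 2.38
T: 1 + (0.47×1 + 0.53×1) = 2
U: 1 + 2.38 = 3.38
V: 1 + (0.56×2 + 0.44×2) = 3
W: 1 + 3.38 = 4.38

4.38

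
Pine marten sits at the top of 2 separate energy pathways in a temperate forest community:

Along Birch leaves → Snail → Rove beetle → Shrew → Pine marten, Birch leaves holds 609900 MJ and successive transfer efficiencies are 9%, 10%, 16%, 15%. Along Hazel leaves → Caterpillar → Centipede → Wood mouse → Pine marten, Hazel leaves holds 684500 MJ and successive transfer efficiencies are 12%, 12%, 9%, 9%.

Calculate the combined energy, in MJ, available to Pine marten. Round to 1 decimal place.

211.6 MJ

Via Birch leaves: 609900 × 0.09 × 0.1 × 0.16 × 0.15 = 131.7384 MJ
Via Hazel leaves: 684500 × 0.12 × 0.12 × 0.09 × 0.09 = 79.84008 MJ
Total at Pine marten: 131.7384 + 79.84008 = 211.57848 MJ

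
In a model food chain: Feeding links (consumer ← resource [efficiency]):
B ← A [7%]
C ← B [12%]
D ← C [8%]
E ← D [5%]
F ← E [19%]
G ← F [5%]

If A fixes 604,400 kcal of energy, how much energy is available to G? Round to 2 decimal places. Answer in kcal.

0.19 kcal

B: 604400 × 0.07 = 42308 kcal
C: 42308 × 0.12 = 5076.96 kcal
D: 5076.96 × 0.08 = 406.1568 kcal
E: 406.1568 × 0.05 = 20.30784 kcal
F: 20.30784 × 0.19 = 3.8584896 kcal
G: 3.8584896 × 0.05 = 0.19292448 kcal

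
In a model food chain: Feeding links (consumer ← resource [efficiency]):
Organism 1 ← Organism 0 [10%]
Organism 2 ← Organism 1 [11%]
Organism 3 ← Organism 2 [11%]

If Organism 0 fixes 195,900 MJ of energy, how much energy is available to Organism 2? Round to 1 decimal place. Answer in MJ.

2154.9 MJ

Organism 1: 195900 × 0.1 = 19590 MJ
Organism 2: 19590 × 0.11 = 2154.9 MJ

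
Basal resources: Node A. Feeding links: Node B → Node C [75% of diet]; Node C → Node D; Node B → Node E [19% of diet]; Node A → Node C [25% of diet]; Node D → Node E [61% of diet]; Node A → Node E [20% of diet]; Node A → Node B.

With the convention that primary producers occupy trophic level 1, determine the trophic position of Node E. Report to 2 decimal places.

Node B: 1 + 1 = 2
Node C: 1 + (0.25×1 + 0.75×2) = 2.75
Node D: 1 + 2.75 = 3.75
Node E: 1 + (0.2×1 + 0.19×2 + 0.61×3.75) = 3.8675

3.87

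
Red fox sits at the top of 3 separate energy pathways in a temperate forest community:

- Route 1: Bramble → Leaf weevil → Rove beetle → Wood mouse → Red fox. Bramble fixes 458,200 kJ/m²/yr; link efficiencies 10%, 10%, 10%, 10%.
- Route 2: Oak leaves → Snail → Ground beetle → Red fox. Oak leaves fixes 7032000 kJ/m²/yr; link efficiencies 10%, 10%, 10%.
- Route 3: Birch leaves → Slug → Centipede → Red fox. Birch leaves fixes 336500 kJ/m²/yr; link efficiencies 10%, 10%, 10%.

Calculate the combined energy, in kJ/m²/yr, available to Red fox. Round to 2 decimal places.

Route 1: 458200 × 0.1 × 0.1 × 0.1 × 0.1 = 45.82 kJ/m²/yr
Route 2: 7032000 × 0.1 × 0.1 × 0.1 = 7032 kJ/m²/yr
Route 3: 336500 × 0.1 × 0.1 × 0.1 = 336.5 kJ/m²/yr
Total at Red fox: 45.82 + 7032 + 336.5 = 7414.32 kJ/m²/yr

7414.32 kJ/m²/yr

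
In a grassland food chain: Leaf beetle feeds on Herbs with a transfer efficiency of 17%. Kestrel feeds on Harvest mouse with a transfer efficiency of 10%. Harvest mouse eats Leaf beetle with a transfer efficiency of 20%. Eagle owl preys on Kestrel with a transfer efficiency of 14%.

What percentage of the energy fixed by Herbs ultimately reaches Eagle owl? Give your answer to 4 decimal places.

Product of link efficiencies: 0.17 × 0.2 × 0.1 × 0.14 = 0.000476
As a percentage: 0.000476 × 100 = 0.0476%

0.0476%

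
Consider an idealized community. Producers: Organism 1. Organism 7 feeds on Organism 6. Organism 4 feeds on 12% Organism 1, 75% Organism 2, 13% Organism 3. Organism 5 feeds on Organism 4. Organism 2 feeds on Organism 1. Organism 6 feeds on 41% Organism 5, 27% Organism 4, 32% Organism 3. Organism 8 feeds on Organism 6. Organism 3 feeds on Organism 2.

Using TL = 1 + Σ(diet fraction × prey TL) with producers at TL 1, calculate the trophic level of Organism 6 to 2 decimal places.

4.42

Organism 2: 1 + 1 = 2
Organism 3: 1 + 2 = 3
Organism 4: 1 + (0.12×1 + 0.75×2 + 0.13×3) = 3.01
Organism 5: 1 + 3.01 = 4.01
Organism 6: 1 + (0.41×4.01 + 0.27×3.01 + 0.32×3) = 4.4168
Organism 7: 1 + 4.4168 = 5.4168
Organism 8: 1 + 4.4168 = 5.4168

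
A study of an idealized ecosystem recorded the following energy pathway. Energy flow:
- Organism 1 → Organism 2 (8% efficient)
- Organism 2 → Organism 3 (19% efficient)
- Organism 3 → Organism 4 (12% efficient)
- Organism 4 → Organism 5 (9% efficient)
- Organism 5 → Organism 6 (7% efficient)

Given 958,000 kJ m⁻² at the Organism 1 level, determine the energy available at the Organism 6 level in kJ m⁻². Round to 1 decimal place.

11.0 kJ m⁻²

Organism 2: 958000 × 0.08 = 76640 kJ m⁻²
Organism 3: 76640 × 0.19 = 14561.6 kJ m⁻²
Organism 4: 14561.6 × 0.12 = 1747.392 kJ m⁻²
Organism 5: 1747.392 × 0.09 = 157.26528 kJ m⁻²
Organism 6: 157.26528 × 0.07 = 11.0085696 kJ m⁻²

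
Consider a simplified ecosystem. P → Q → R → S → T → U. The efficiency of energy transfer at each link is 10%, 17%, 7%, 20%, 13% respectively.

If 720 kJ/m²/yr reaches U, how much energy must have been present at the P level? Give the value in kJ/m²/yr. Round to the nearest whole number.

Cumulative transfer efficiency: 0.1 × 0.17 × 0.07 × 0.2 × 0.13 = 0.00003094
P energy = 720 / 0.00003094 = 23270847 kJ/m²/yr

23270847 kJ/m²/yr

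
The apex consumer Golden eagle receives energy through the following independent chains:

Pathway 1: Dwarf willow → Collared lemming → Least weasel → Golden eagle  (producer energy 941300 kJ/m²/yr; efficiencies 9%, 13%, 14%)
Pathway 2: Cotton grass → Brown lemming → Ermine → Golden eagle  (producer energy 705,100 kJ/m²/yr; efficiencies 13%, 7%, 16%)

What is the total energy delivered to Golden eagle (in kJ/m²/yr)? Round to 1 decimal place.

Pathway 1: 941300 × 0.09 × 0.13 × 0.14 = 1541.8494 kJ/m²/yr
Pathway 2: 705100 × 0.13 × 0.07 × 0.16 = 1026.6256 kJ/m²/yr
Total at Golden eagle: 1541.8494 + 1026.6256 = 2568.475 kJ/m²/yr

2568.5 kJ/m²/yr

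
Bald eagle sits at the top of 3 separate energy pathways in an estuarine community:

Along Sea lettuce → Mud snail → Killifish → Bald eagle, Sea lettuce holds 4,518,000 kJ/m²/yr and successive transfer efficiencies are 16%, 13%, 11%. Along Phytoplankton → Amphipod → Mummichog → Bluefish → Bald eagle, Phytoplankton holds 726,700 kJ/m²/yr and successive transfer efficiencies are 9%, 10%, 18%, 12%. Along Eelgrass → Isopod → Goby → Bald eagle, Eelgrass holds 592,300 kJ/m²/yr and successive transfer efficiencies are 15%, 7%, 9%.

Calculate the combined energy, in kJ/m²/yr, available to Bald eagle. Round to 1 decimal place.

11038.2 kJ/m²/yr

Via Sea lettuce: 4518000 × 0.16 × 0.13 × 0.11 = 10337.184 kJ/m²/yr
Via Phytoplankton: 726700 × 0.09 × 0.1 × 0.18 × 0.12 = 141.27048 kJ/m²/yr
Via Eelgrass: 592300 × 0.15 × 0.07 × 0.09 = 559.7235 kJ/m²/yr
Total at Bald eagle: 10337.184 + 141.27048 + 559.7235 = 11038.17798 kJ/m²/yr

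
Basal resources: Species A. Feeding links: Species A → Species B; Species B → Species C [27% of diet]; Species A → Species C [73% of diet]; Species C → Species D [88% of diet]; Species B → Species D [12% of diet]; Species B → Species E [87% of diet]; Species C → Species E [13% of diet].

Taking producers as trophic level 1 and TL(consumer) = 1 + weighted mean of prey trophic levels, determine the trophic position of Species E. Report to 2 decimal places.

Species B: 1 + 1 = 2
Species C: 1 + (0.27×2 + 0.73×1) = 2.27
Species D: 1 + (0.88×2.27 + 0.12×2) = 3.2376
Species E: 1 + (0.87×2 + 0.13×2.27) = 3.0351

3.04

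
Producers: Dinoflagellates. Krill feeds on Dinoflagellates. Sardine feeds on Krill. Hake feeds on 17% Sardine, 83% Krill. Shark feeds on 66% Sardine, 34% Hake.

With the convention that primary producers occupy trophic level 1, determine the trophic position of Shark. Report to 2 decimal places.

4.06

Krill: 1 + 1 = 2
Sardine: 1 + 2 = 3
Hake: 1 + (0.17×3 + 0.83×2) = 3.17
Shark: 1 + (0.66×3 + 0.34×3.17) = 4.0578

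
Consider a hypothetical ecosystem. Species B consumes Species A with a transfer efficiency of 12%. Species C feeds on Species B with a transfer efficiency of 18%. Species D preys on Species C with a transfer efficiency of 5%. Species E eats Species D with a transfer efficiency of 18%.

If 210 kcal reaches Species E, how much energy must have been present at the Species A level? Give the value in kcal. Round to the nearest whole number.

Cumulative transfer efficiency: 0.12 × 0.18 × 0.05 × 0.18 = 0.0001944
Species A energy = 210 / 0.0001944 = 1080247 kcal

1080247 kcal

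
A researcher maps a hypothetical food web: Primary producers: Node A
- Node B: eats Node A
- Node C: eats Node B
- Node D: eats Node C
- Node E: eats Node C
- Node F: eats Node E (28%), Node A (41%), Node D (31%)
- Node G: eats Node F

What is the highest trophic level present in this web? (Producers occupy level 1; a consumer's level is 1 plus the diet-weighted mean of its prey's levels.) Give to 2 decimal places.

Node B: 1 + 1 = 2
Node C: 1 + 2 = 3
Node D: 1 + 3 = 4
Node E: 1 + 3 = 4
Node F: 1 + (0.28×4 + 0.41×1 + 0.31×4) = 3.77
Node G: 1 + 3.77 = 4.77

4.77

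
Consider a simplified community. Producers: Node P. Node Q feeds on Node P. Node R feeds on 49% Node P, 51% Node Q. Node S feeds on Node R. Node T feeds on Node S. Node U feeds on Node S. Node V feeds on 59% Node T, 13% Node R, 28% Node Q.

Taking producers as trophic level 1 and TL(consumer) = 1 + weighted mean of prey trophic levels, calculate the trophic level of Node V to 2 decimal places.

4.55

Node Q: 1 + 1 = 2
Node R: 1 + (0.49×1 + 0.51×2) = 2.51
Node S: 1 + 2.51 = 3.51
Node T: 1 + 3.51 = 4.51
Node U: 1 + 3.51 = 4.51
Node V: 1 + (0.59×4.51 + 0.13×2.51 + 0.28×2) = 4.5472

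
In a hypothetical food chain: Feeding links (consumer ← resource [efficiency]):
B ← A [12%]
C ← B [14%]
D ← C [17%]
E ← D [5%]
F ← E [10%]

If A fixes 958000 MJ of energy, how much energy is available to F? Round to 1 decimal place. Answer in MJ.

13.7 MJ

B: 958000 × 0.12 = 114960 MJ
C: 114960 × 0.14 = 16094.4 MJ
D: 16094.4 × 0.17 = 2736.048 MJ
E: 2736.048 × 0.05 = 136.8024 MJ
F: 136.8024 × 0.1 = 13.68024 MJ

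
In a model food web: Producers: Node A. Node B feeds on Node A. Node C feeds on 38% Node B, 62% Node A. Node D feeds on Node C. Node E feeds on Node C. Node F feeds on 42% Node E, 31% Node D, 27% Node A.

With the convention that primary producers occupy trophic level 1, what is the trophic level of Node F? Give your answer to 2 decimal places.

3.74

Node B: 1 + 1 = 2
Node C: 1 + (0.38×2 + 0.62×1) = 2.38
Node D: 1 + 2.38 = 3.38
Node E: 1 + 2.38 = 3.38
Node F: 1 + (0.42×3.38 + 0.31×3.38 + 0.27×1) = 3.7374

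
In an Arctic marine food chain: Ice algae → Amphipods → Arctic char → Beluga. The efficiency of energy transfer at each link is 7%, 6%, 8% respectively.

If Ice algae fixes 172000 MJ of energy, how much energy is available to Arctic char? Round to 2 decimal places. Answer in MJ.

Amphipods: 172000 × 0.07 = 12040 MJ
Arctic char: 12040 × 0.06 = 722.4 MJ

722.40 MJ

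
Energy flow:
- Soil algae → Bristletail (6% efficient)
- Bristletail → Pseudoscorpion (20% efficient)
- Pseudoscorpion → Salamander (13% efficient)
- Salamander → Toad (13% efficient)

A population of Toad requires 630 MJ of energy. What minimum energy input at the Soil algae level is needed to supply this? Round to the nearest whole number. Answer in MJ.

3106509 MJ

Cumulative transfer efficiency: 0.06 × 0.2 × 0.13 × 0.13 = 0.0002028
Soil algae energy = 630 / 0.0002028 = 3106509 MJ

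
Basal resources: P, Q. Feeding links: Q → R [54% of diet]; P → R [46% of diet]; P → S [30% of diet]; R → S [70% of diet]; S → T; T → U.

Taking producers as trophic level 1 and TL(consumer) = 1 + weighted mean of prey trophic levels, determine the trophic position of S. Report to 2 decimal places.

2.70

R: 1 + (0.54×1 + 0.46×1) = 2
S: 1 + (0.3×1 + 0.7×2) = 2.7
T: 1 + 2.7 = 3.7
U: 1 + 3.7 = 4.7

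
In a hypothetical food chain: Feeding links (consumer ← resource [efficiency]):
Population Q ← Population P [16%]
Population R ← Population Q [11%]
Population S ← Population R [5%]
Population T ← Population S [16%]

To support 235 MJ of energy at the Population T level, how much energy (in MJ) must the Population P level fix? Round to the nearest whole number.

Cumulative transfer efficiency: 0.16 × 0.11 × 0.05 × 0.16 = 0.0001408
Population P energy = 235 / 0.0001408 = 1669034 MJ

1669034 MJ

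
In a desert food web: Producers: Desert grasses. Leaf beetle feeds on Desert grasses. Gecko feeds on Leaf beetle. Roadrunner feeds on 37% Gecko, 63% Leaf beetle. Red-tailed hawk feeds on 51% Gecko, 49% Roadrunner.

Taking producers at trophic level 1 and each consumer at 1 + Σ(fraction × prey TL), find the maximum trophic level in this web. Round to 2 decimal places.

4.18

Leaf beetle: 1 + 1 = 2
Gecko: 1 + 2 = 3
Roadrunner: 1 + (0.37×3 + 0.63×2) = 3.37
Red-tailed hawk: 1 + (0.51×3 + 0.49×3.37) = 4.1813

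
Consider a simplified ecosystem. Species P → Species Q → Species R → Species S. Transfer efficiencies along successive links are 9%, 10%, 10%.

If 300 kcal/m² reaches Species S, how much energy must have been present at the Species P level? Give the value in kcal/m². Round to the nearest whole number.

Cumulative transfer efficiency: 0.09 × 0.1 × 0.1 = 0.0009
Species P energy = 300 / 0.0009 = 333333 kcal/m²

333333 kcal/m²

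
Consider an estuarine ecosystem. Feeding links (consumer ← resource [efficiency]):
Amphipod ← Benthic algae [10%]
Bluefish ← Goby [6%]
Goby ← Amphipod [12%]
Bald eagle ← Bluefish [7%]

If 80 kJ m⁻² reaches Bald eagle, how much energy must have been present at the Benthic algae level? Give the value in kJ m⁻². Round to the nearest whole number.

1587302 kJ m⁻²

Cumulative transfer efficiency: 0.1 × 0.12 × 0.06 × 0.07 = 0.0000504
Benthic algae energy = 80 / 0.0000504 = 1587302 kJ m⁻²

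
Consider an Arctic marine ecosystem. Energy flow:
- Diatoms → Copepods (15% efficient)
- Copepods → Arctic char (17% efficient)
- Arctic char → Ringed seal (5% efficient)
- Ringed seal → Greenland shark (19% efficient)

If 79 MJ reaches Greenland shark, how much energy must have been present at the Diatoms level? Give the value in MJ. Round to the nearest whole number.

Cumulative transfer efficiency: 0.15 × 0.17 × 0.05 × 0.19 = 0.00024225
Diatoms energy = 79 / 0.00024225 = 326109 MJ

326109 MJ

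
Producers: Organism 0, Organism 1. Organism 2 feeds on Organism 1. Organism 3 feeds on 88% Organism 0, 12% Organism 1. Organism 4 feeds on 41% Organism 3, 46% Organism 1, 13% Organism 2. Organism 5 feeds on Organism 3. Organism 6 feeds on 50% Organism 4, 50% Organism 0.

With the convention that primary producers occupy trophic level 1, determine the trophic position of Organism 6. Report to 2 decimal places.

2.77

Organism 2: 1 + 1 = 2
Organism 3: 1 + (0.88×1 + 0.12×1) = 2
Organism 4: 1 + (0.41×2 + 0.46×1 + 0.13×2) = 2.54
Organism 5: 1 + 2 = 3
Organism 6: 1 + (0.5×2.54 + 0.5×1) = 2.77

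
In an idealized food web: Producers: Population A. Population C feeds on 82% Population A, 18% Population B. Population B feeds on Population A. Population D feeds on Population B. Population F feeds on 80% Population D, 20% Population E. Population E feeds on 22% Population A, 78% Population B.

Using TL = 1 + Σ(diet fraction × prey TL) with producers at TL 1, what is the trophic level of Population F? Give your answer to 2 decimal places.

Population B: 1 + 1 = 2
Population C: 1 + (0.82×1 + 0.18×2) = 2.18
Population D: 1 + 2 = 3
Population E: 1 + (0.22×1 + 0.78×2) = 2.78
Population F: 1 + (0.8×3 + 0.2×2.78) = 3.956

3.96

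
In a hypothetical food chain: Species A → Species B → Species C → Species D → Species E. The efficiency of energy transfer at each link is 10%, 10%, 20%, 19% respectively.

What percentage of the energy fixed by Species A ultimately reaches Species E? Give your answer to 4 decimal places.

0.0380%

Product of link efficiencies: 0.1 × 0.1 × 0.2 × 0.19 = 0.00038
As a percentage: 0.00038 × 100 = 0.0380%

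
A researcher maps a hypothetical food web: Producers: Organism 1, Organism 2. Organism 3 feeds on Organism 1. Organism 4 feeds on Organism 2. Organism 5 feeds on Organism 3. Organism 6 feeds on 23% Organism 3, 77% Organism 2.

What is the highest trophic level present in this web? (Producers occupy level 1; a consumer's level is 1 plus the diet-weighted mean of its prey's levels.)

Organism 3: 1 + 1 = 2
Organism 4: 1 + 1 = 2
Organism 5: 1 + 2 = 3
Organism 6: 1 + (0.23×2 + 0.77×1) = 2.23

3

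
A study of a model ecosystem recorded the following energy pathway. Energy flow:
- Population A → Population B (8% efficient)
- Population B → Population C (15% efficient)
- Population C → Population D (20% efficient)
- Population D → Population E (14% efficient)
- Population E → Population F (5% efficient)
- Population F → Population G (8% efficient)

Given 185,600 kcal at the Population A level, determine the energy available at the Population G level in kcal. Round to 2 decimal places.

0.25 kcal

Population B: 185600 × 0.08 = 14848 kcal
Population C: 14848 × 0.15 = 2227.2 kcal
Population D: 2227.2 × 0.2 = 445.44 kcal
Population E: 445.44 × 0.14 = 62.3616 kcal
Population F: 62.3616 × 0.05 = 3.11808 kcal
Population G: 3.11808 × 0.08 = 0.2494464 kcal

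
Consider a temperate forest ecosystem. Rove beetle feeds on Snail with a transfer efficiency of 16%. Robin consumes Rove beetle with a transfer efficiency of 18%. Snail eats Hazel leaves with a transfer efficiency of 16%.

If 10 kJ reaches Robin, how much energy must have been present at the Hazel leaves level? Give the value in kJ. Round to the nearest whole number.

2170 kJ

Cumulative transfer efficiency: 0.16 × 0.16 × 0.18 = 0.004608
Hazel leaves energy = 10 / 0.004608 = 2170 kJ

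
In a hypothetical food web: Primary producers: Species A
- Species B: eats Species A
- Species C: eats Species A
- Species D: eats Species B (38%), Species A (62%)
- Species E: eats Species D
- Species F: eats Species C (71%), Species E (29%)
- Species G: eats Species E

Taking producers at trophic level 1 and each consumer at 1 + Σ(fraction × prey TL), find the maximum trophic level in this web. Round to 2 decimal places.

4.38

Species B: 1 + 1 = 2
Species C: 1 + 1 = 2
Species D: 1 + (0.38×2 + 0.62×1) = 2.38
Species E: 1 + 2.38 = 3.38
Species F: 1 + (0.71×2 + 0.29×3.38) = 3.4002
Species G: 1 + 3.38 = 4.38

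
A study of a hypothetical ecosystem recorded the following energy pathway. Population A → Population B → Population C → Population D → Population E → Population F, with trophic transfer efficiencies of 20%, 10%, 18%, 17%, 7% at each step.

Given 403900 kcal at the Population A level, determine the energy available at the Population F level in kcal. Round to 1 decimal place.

17.3 kcal

Population B: 403900 × 0.2 = 80780 kcal
Population C: 80780 × 0.1 = 8078 kcal
Population D: 8078 × 0.18 = 1454.04 kcal
Population E: 1454.04 × 0.17 = 247.1868 kcal
Population F: 247.1868 × 0.07 = 17.303076 kcal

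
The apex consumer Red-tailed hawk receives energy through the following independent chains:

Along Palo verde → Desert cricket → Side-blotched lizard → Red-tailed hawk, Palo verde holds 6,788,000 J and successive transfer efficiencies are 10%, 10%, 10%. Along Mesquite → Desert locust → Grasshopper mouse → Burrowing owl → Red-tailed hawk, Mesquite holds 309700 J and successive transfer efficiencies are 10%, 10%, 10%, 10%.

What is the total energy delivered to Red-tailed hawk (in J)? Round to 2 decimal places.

Via Palo verde: 6788000 × 0.1 × 0.1 × 0.1 = 6788 J
Via Mesquite: 309700 × 0.1 × 0.1 × 0.1 × 0.1 = 30.97 J
Total at Red-tailed hawk: 6788 + 30.97 = 6818.97 J

6818.97 J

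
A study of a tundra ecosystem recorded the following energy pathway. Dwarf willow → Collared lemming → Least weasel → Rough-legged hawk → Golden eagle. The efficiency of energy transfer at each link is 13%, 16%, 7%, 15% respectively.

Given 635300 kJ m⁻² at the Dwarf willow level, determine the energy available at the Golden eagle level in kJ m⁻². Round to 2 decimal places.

138.75 kJ m⁻²

Collared lemming: 635300 × 0.13 = 82589 kJ m⁻²
Least weasel: 82589 × 0.16 = 13214.24 kJ m⁻²
Rough-legged hawk: 13214.24 × 0.07 = 924.9968 kJ m⁻²
Golden eagle: 924.9968 × 0.15 = 138.74952 kJ m⁻²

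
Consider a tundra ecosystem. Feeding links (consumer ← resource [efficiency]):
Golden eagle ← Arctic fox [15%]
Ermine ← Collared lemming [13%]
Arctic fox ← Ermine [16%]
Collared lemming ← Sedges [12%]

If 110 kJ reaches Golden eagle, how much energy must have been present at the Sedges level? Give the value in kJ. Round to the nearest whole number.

293803 kJ

Cumulative transfer efficiency: 0.12 × 0.13 × 0.16 × 0.15 = 0.0003744
Sedges energy = 110 / 0.0003744 = 293803 kJ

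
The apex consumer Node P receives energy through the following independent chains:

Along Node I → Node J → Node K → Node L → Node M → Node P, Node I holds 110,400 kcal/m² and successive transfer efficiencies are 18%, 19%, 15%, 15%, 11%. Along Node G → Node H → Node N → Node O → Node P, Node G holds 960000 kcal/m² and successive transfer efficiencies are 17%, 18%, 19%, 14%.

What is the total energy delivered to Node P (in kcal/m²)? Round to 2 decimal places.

790.75 kcal/m²

Via Node I: 110400 × 0.18 × 0.19 × 0.15 × 0.15 × 0.11 = 9.344808 kcal/m²
Via Node G: 960000 × 0.17 × 0.18 × 0.19 × 0.14 = 781.4016 kcal/m²
Total at Node P: 9.344808 + 781.4016 = 790.746408 kcal/m²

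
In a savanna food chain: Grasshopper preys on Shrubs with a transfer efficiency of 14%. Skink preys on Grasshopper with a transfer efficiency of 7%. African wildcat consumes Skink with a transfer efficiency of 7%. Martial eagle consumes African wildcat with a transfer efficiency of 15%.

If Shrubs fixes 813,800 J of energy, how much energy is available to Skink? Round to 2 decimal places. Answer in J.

7975.24 J

Grasshopper: 813800 × 0.14 = 113932 J
Skink: 113932 × 0.07 = 7975.24 J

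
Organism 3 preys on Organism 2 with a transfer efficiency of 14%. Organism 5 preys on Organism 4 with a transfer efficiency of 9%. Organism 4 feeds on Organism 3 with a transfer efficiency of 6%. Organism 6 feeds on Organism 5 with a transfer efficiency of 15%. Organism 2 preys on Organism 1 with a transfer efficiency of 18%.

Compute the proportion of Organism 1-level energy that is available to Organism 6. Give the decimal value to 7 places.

Product of link efficiencies: 0.18 × 0.14 × 0.06 × 0.09 × 0.15 = 0.000020412

0.0000204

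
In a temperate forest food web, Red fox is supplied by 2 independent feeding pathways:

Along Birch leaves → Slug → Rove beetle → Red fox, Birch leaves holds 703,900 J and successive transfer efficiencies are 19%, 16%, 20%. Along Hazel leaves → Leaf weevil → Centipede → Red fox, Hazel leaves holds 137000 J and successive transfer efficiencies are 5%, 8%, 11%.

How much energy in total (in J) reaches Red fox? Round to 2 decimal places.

4339.99 J

Via Birch leaves: 703900 × 0.19 × 0.16 × 0.2 = 4279.712 J
Via Hazel leaves: 137000 × 0.05 × 0.08 × 0.11 = 60.28 J
Total at Red fox: 4279.712 + 60.28 = 4339.992 J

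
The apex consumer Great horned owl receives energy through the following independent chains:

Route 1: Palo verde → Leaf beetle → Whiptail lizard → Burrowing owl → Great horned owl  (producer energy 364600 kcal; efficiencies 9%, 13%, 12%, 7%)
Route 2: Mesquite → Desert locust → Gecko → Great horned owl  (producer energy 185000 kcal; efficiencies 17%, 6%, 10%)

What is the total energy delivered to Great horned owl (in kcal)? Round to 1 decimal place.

224.5 kcal

Route 1: 364600 × 0.09 × 0.13 × 0.12 × 0.07 = 35.832888 kcal
Route 2: 185000 × 0.17 × 0.06 × 0.1 = 188.7 kcal
Total at Great horned owl: 35.832888 + 188.7 = 224.532888 kcal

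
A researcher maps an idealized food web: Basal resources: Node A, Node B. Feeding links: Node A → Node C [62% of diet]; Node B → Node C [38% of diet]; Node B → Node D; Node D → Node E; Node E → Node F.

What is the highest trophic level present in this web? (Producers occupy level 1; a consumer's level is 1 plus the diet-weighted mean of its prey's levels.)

Node C: 1 + (0.62×1 + 0.38×1) = 2
Node D: 1 + 1 = 2
Node E: 1 + 2 = 3
Node F: 1 + 3 = 4

4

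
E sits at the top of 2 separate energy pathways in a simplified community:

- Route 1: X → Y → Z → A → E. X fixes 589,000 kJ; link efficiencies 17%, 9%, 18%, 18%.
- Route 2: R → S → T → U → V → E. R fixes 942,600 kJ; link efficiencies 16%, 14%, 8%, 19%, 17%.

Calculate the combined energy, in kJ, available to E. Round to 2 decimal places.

346.54 kJ

Route 1: 589000 × 0.17 × 0.09 × 0.18 × 0.18 = 291.97908 kJ
Route 2: 942600 × 0.16 × 0.14 × 0.08 × 0.19 × 0.17 = 54.55919616 kJ
Total at E: 291.97908 + 54.55919616 = 346.53827616 kJ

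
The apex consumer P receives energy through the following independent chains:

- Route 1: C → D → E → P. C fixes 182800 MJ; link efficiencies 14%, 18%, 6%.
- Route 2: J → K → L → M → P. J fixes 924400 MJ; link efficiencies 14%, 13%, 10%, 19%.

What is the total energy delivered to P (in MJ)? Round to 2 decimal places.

Route 1: 182800 × 0.14 × 0.18 × 0.06 = 276.3936 MJ
Route 2: 924400 × 0.14 × 0.13 × 0.1 × 0.19 = 319.65752 MJ
Total at P: 276.3936 + 319.65752 = 596.05112 MJ

596.05 MJ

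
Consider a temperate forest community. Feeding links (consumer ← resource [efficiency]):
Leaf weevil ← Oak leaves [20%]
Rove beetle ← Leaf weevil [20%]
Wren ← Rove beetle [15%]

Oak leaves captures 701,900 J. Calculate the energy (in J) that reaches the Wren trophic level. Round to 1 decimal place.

Leaf weevil: 701900 × 0.2 = 140380 J
Rove beetle: 140380 × 0.2 = 28076 J
Wren: 28076 × 0.15 = 4211.4 J

4211.4 J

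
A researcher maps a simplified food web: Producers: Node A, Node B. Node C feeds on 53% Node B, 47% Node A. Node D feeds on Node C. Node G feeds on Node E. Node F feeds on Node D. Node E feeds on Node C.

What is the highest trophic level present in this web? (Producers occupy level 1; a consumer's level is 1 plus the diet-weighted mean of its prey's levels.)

Node C: 1 + (0.53×1 + 0.47×1) = 2
Node D: 1 + 2 = 3
Node E: 1 + 2 = 3
Node F: 1 + 3 = 4
Node G: 1 + 3 = 4

4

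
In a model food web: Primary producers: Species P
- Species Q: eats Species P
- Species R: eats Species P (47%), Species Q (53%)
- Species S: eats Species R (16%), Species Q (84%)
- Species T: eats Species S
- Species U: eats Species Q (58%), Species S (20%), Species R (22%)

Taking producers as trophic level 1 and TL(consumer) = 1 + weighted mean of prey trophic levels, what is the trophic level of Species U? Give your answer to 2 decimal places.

3.33

Species Q: 1 + 1 = 2
Species R: 1 + (0.47×1 + 0.53×2) = 2.53
Species S: 1 + (0.16×2.53 + 0.84×2) = 3.0848
Species T: 1 + 3.0848 = 4.0848
Species U: 1 + (0.58×2 + 0.2×3.0848 + 0.22×2.53) = 3.33356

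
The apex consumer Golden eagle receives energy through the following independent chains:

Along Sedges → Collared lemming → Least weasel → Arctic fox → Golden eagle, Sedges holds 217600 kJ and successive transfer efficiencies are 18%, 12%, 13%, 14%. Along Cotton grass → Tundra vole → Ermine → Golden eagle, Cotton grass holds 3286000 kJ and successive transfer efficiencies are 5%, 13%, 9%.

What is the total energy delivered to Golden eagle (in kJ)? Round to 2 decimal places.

2007.85 kJ

Via Sedges: 217600 × 0.18 × 0.12 × 0.13 × 0.14 = 85.542912 kJ
Via Cotton grass: 3286000 × 0.05 × 0.13 × 0.09 = 1922.31 kJ
Total at Golden eagle: 85.542912 + 1922.31 = 2007.852912 kJ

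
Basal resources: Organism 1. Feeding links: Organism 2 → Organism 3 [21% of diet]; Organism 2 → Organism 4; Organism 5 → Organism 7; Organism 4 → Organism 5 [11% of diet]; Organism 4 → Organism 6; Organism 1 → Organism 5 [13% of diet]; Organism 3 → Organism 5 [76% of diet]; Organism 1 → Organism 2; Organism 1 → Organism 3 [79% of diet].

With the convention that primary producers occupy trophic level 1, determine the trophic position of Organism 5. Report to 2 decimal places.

Organism 2: 1 + 1 = 2
Organism 3: 1 + (0.21×2 + 0.79×1) = 2.21
Organism 4: 1 + 2 = 3
Organism 5: 1 + (0.11×3 + 0.76×2.21 + 0.13×1) = 3.1396
Organism 6: 1 + 3 = 4
Organism 7: 1 + 3.1396 = 4.1396

3.14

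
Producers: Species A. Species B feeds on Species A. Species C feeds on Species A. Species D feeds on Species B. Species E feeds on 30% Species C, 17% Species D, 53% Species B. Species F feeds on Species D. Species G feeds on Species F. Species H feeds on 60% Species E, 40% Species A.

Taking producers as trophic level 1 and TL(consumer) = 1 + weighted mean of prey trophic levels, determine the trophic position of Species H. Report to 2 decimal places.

3.30

Species B: 1 + 1 = 2
Species C: 1 + 1 = 2
Species D: 1 + 2 = 3
Species E: 1 + (0.3×2 + 0.17×3 + 0.53×2) = 3.17
Species F: 1 + 3 = 4
Species G: 1 + 4 = 5
Species H: 1 + (0.6×3.17 + 0.4×1) = 3.302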